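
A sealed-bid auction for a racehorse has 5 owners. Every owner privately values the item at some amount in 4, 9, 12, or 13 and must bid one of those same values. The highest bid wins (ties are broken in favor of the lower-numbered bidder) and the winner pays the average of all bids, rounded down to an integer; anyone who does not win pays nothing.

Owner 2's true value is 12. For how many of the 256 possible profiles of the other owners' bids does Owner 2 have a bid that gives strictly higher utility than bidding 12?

Others bid (4, 4, 4, 13): truth gives 0; bid 13 gives 5 > 0. Violating.
Others bid (4, 4, 9, 13): truth gives 0; bid 13 gives 4 > 0. Violating.
Others bid (4, 4, 12, 13): truth gives 0; bid 13 gives 3 > 0. Violating.
Others bid (4, 4, 13, 4): truth gives 0; bid 13 gives 5 > 0. Violating.
Others bid (4, 4, 4, 4): truth gives 7; no alternative beats it.
Others bid (4, 4, 4, 9): truth gives 6; no alternative beats it.
(Checking all 256 profiles: 123 have a profitable deviation, 133 do not.)

123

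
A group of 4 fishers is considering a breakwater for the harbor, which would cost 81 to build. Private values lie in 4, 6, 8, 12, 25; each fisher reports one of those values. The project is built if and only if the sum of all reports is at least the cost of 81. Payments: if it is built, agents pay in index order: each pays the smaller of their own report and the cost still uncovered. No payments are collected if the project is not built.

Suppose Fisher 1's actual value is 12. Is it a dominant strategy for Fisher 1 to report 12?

No

Consider the case where Fisher 2 reports 25, Fisher 3 reports 25 and Fisher 4 reports 25.
Truthful report 12: project built, pays 12, utility 12 - 12 = 0.
Report 6 instead: project built, pays 6, utility 12 - 6 = 6.
Since 6 > 0, reporting 6 is strictly better here, so truthful reporting is not dominant.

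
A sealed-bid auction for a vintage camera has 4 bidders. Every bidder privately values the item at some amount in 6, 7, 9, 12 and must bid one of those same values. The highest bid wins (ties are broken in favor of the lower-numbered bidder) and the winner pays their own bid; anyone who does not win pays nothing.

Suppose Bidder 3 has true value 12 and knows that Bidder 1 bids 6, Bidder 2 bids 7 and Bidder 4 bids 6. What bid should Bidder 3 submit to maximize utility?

Bid 6: loses, pays 0, utility 0.
Bid 7: loses, pays 0, utility 0.
Bid 9: wins, pays 9, utility 12 - 9 = 3.
Bid 12: wins, pays 12, utility 12 - 12 = 0.
The best choice is 9 with utility 3.

9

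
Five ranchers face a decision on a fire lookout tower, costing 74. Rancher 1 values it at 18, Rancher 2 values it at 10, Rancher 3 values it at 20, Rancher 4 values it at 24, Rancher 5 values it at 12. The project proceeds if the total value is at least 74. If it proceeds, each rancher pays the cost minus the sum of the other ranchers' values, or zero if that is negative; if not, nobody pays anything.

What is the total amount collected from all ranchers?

34

Total value 84 ≥ cost 74, so it is built.
Rancher 1: others sum to 66; max(0, 74 - 66) = 8.
Rancher 2: others sum to 74; max(0, 74 - 74) = 0.
Rancher 3: others sum to 64; max(0, 74 - 64) = 10.
Rancher 4: others sum to 60; max(0, 74 - 60) = 14.
Rancher 5: others sum to 72; max(0, 74 - 72) = 2.
Total collected = 8 + 0 + 10 + 14 + 2 = 34.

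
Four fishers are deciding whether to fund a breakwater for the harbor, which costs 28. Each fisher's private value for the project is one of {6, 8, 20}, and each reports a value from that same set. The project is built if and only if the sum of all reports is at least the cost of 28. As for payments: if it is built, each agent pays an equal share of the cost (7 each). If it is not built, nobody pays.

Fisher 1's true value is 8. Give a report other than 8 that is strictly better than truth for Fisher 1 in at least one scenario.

Suppose Fisher 2 reports 6, Fisher 3 reports 6 and Fisher 4 reports 6.
Report 8: project not built, utility 0.
Report 20: project built, pays 7, utility 8 - 7 = 1.
So reporting 20 beats truth here (1 > 0).

20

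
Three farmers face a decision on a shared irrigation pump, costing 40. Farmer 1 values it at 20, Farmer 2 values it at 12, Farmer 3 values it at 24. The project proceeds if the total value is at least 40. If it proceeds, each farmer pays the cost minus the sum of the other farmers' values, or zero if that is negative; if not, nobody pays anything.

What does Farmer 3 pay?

Total value 56 ≥ cost 40, so the project is built.
The other farmers' values sum to 32.
Cost minus that sum is 40 - 32 = 8.

8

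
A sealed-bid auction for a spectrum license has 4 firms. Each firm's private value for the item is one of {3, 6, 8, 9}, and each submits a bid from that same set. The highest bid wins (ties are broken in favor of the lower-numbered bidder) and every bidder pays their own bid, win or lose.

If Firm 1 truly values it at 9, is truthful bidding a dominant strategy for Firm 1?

Consider the case where Firm 2 bids 3, Firm 3 bids 3 and Firm 4 bids 3.
Truthful bid 9: wins, pays 9, utility 9 - 9 = 0.
Bid 3 instead: wins, pays 3, utility 9 - 3 = 6.
Since 6 > 0, bidding 3 is strictly better here, so truthful bidding is not dominant.

No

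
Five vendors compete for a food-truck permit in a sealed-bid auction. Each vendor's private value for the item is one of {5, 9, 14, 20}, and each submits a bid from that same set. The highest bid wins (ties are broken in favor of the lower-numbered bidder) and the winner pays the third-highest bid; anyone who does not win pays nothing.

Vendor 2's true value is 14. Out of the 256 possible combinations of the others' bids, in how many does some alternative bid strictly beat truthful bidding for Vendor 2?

Others bid (5, 5, 5, 20): truth gives 0; bid 20 gives 9 > 0. Violating.
Others bid (5, 5, 9, 20): truth gives 0; bid 20 gives 5 > 0. Violating.
Others bid (5, 5, 20, 5): truth gives 0; bid 20 gives 9 > 0. Violating.
Others bid (5, 5, 20, 9): truth gives 0; bid 20 gives 5 > 0. Violating.
Others bid (5, 5, 5, 5): truth gives 9; no alternative beats it.
Others bid (5, 5, 5, 9): truth gives 9; no alternative beats it.
(Checking all 256 profiles: 32 have a profitable deviation, 224 do not.)

32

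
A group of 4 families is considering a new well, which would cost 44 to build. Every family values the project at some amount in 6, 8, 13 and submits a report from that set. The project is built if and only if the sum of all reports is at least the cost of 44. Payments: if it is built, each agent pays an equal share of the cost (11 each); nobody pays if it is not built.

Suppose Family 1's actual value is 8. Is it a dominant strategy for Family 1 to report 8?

Check each profile of the others' reports and compare truth against every alternative report.
Others report (13, 13, 13): truth gives -3, best alternative gives -3.
Others report (6, 6, 6): truth gives 0, best alternative gives 0.
Others report (6, 6, 8): truth gives 0, best alternative gives 0.
Others report (6, 6, 13): truth gives 0, best alternative gives 0.
Others report (6, 8, 6): truth gives 0, best alternative gives 0.
Others report (6, 8, 8): truth gives 0, best alternative gives 0.
(Remaining 21 profiles checked similarly; truth is weakly best in each.)
In every case the truthful report is at least as good as any alternative, so it is a dominant strategy.

Yes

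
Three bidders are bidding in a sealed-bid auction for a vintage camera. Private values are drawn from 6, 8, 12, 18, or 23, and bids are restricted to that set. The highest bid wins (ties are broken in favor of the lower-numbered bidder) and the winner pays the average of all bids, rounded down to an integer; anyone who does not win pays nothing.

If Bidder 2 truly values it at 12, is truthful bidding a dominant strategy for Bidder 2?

No

Consider the case where Bidder 1 bids 6 and Bidder 3 bids 6.
Truthful bid 12: wins, pays 8, utility 12 - 8 = 4.
Bid 8 instead: wins, pays 6, utility 12 - 6 = 6.
Since 6 > 4, bidding 8 is strictly better here, so truthful bidding is not dominant.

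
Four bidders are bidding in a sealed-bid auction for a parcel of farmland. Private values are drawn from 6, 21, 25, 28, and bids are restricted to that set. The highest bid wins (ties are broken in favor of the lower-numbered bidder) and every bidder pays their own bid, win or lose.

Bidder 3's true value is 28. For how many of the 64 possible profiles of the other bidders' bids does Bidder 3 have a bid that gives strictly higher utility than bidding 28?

Others bid (6, 6, 6): truth gives 0; bid 21 gives 7 > 0. Violating.
Others bid (6, 6, 21): truth gives 0; bid 21 gives 7 > 0. Violating.
Others bid (6, 6, 25): truth gives 0; bid 25 gives 3 > 0. Violating.
Others bid (6, 21, 6): truth gives 0; bid 25 gives 3 > 0. Violating.
Others bid (6, 6, 28): truth gives 0; no alternative beats it.
Others bid (6, 21, 28): truth gives 0; no alternative beats it.
(Checking all 64 profiles: 40 have a profitable deviation, 24 do not.)

40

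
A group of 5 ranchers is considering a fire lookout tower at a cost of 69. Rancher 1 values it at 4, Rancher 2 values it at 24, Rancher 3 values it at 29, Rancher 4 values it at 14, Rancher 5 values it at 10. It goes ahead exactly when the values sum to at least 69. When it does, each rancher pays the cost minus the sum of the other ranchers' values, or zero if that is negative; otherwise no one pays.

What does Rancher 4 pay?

Total value 81 ≥ cost 69, so the project is built.
The other ranchers' values sum to 67.
Cost minus that sum is 69 - 67 = 2.

2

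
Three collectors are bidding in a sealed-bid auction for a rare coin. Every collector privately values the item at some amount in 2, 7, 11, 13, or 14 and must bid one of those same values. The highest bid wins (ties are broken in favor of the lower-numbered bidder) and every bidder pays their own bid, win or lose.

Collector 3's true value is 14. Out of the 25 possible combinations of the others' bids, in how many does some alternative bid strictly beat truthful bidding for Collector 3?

Others bid (2, 2): truth gives 0; bid 7 gives 7 > 0. Violating.
Others bid (2, 7): truth gives 0; bid 11 gives 3 > 0. Violating.
Others bid (2, 11): truth gives 0; bid 13 gives 1 > 0. Violating.
Others bid (2, 14): truth gives -14; bid 2 gives -2 > -14. Violating.
Others bid (2, 13): truth gives 0; no alternative beats it.
Others bid (7, 13): truth gives 0; no alternative beats it.
(Checking all 25 profiles: 18 have a profitable deviation, 7 do not.)

18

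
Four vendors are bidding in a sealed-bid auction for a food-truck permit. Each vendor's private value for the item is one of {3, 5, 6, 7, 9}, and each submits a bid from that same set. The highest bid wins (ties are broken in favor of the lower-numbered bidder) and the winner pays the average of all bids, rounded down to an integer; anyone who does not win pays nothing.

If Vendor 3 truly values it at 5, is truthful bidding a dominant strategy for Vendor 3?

No

Consider the case where Vendor 1 bids 3, Vendor 2 bids 3 and Vendor 4 bids 6.
Truthful bid 5: loses, pays 0, utility 0.
Bid 6 instead: wins, pays 4, utility 5 - 4 = 1.
Since 1 > 0, bidding 6 is strictly better here, so truthful bidding is not dominant.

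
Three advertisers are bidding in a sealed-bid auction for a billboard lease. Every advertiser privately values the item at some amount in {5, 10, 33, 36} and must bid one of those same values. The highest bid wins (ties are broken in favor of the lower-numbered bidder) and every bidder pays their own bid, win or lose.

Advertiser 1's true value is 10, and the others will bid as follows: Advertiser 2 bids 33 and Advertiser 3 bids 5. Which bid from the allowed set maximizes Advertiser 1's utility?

5

Bid 5: loses but pays 5, utility -5.
Bid 10: loses but pays 10, utility -10.
Bid 33: wins, pays 33, utility 10 - 33 = -23.
Bid 36: wins, pays 36, utility 10 - 36 = -26.
The best choice is 5 with utility -5.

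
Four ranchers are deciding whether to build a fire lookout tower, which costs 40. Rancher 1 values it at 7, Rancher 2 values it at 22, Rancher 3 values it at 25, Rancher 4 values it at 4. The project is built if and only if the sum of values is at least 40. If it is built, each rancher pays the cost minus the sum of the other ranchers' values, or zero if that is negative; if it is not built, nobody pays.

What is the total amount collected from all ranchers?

11

Total value 58 ≥ cost 40, so it is built.
Rancher 1: others sum to 51; max(0, 40 - 51) = 0.
Rancher 2: others sum to 36; max(0, 40 - 36) = 4.
Rancher 3: others sum to 33; max(0, 40 - 33) = 7.
Rancher 4: others sum to 54; max(0, 40 - 54) = 0.
Total collected = 0 + 4 + 7 + 0 = 11.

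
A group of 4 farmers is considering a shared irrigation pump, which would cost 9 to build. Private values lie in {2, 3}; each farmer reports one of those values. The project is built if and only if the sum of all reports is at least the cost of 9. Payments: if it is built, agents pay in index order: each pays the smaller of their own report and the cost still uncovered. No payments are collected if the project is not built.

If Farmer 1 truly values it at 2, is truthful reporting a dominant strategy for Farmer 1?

Yes

Check each profile of the others' reports and compare truth against every alternative report.
Others report (2, 2, 2): truth gives 0, best alternative gives -1.
Others report (2, 2, 3): truth gives 0, best alternative gives -1.
Others report (2, 3, 2): truth gives 0, best alternative gives -1.
Others report (2, 3, 3): truth gives 0, best alternative gives -1.
Others report (3, 2, 2): truth gives 0, best alternative gives -1.
Others report (3, 2, 3): truth gives 0, best alternative gives -1.
(Remaining 2 profiles checked similarly; truth is weakly best in each.)
In every case the truthful report is at least as good as any alternative, so it is a dominant strategy.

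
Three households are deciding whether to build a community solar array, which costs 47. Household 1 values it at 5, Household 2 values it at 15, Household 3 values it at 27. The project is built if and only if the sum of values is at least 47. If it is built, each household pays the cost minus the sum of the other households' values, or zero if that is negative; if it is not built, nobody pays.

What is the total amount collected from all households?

47

Total value 47 ≥ cost 47, so it is built.
Household 1: others sum to 42; max(0, 47 - 42) = 5.
Household 2: others sum to 32; max(0, 47 - 32) = 15.
Household 3: others sum to 20; max(0, 47 - 20) = 27.
Total collected = 5 + 15 + 27 = 47.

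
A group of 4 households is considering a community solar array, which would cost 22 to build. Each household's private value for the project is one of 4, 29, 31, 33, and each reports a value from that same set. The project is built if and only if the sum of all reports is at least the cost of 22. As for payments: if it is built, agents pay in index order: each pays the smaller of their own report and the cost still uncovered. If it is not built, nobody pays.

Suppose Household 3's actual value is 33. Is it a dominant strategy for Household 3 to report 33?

No

Consider the case where Household 1 reports 4, Household 2 reports 4 and Household 4 reports 29.
Truthful report 33: project built, pays 14, utility 33 - 14 = 19.
Report 4 instead: project built, pays 4, utility 33 - 4 = 29.
Since 29 > 19, reporting 4 is strictly better here, so truthful reporting is not dominant.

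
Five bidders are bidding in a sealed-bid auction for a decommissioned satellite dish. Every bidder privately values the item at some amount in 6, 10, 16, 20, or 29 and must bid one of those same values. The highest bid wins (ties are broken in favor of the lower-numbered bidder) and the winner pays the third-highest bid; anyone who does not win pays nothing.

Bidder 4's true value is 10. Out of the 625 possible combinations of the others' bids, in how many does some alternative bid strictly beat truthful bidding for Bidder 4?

12

Others bid (6, 6, 6, 16): truth gives 0; bid 16 gives 4 > 0. Violating.
Others bid (6, 6, 6, 20): truth gives 0; bid 20 gives 4 > 0. Violating.
Others bid (6, 6, 6, 29): truth gives 0; bid 29 gives 4 > 0. Violating.
Others bid (6, 6, 10, 6): truth gives 0; bid 16 gives 4 > 0. Violating.
Others bid (6, 6, 6, 6): truth gives 4; no alternative beats it.
Others bid (6, 6, 6, 10): truth gives 4; no alternative beats it.
(Checking all 625 profiles: 12 have a profitable deviation, 613 do not.)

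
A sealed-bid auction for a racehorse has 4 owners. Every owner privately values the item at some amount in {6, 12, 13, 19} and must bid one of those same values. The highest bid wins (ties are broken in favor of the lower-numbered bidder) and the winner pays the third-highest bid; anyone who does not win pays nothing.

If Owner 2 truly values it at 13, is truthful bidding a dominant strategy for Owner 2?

No

Consider the case where Owner 1 bids 6, Owner 3 bids 6 and Owner 4 bids 19.
Truthful bid 13: loses, pays 0, utility 0.
Bid 19 instead: wins, pays 6, utility 13 - 6 = 7.
Since 7 > 0, bidding 19 is strictly better here, so truthful bidding is not dominant.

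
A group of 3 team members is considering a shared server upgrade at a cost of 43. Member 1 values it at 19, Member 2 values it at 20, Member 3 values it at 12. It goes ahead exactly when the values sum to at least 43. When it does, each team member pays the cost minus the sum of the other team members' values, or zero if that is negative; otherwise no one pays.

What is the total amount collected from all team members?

Total value 51 ≥ cost 43, so it is built.
Member 1: others sum to 32; max(0, 43 - 32) = 11.
Member 2: others sum to 31; max(0, 43 - 31) = 12.
Member 3: others sum to 39; max(0, 43 - 39) = 4.
Total collected = 11 + 12 + 4 = 27.

27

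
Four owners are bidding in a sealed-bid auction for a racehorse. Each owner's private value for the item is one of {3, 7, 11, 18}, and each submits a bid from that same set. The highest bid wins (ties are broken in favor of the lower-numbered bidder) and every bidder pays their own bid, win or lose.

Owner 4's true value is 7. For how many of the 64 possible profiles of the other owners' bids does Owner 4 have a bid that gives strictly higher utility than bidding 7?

Others bid (3, 3, 7): truth gives -7; bid 3 gives -3 > -7. Violating.
Others bid (3, 3, 11): truth gives -7; bid 3 gives -3 > -7. Violating.
Others bid (3, 3, 18): truth gives -7; bid 3 gives -3 > -7. Violating.
Others bid (3, 7, 3): truth gives -7; bid 3 gives -3 > -7. Violating.
Others bid (3, 3, 3): truth gives 0; no alternative beats it.
(Checking all 64 profiles: 63 have a profitable deviation, 1 does not.)

63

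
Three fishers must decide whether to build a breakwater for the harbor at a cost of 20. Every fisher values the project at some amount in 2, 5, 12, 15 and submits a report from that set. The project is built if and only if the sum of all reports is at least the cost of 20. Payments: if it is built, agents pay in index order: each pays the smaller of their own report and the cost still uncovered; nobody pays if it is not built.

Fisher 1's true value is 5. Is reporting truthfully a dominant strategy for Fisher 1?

Consider the case where Fisher 2 reports 5 and Fisher 3 reports 15.
Truthful report 5: project built, pays 5, utility 5 - 5 = 0.
Report 2 instead: project built, pays 2, utility 5 - 2 = 3.
Since 3 > 0, reporting 2 is strictly better here, so truthful reporting is not dominant.

No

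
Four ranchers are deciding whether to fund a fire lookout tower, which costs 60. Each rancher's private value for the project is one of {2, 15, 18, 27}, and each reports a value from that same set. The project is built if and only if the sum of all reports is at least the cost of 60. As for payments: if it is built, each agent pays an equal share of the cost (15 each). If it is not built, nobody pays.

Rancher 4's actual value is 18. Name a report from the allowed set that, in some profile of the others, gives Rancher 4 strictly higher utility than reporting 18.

27

Suppose Rancher 1 reports 2, Rancher 2 reports 15 and Rancher 3 reports 18.
Report 18: project not built, utility 0.
Report 27: project built, pays 15, utility 18 - 15 = 3.
So reporting 27 beats truth here (3 > 0).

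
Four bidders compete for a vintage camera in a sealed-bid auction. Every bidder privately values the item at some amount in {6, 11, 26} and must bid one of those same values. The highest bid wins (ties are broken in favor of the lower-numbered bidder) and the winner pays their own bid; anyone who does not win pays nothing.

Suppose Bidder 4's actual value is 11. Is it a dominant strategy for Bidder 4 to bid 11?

Yes

Check each profile of the others' bids and compare truth against every alternative bid.
Others bid (6, 6, 6): truth gives 0, best alternative gives 0.
Others bid (6, 6, 11): truth gives 0, best alternative gives 0.
Others bid (6, 6, 26): truth gives 0, best alternative gives 0.
Others bid (6, 11, 6): truth gives 0, best alternative gives 0.
Others bid (6, 11, 11): truth gives 0, best alternative gives 0.
Others bid (6, 11, 26): truth gives 0, best alternative gives 0.
(Remaining 21 profiles checked similarly; truth is weakly best in each.)
In every case the truthful bid is at least as good as any alternative, so it is a dominant strategy.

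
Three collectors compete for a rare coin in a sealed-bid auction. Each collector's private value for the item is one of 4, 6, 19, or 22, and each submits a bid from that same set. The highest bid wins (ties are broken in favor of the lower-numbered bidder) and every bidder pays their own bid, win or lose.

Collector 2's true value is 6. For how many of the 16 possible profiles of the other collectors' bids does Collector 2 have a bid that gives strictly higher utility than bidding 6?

14

Others bid (4, 19): truth gives -6; bid 4 gives -4 > -6. Violating.
Others bid (4, 22): truth gives -6; bid 4 gives -4 > -6. Violating.
Others bid (6, 4): truth gives -6; bid 4 gives -4 > -6. Violating.
Others bid (6, 6): truth gives -6; bid 4 gives -4 > -6. Violating.
Others bid (4, 4): truth gives 0; no alternative beats it.
Others bid (4, 6): truth gives 0; no alternative beats it.
(Checking all 16 profiles: 14 have a profitable deviation, 2 do not.)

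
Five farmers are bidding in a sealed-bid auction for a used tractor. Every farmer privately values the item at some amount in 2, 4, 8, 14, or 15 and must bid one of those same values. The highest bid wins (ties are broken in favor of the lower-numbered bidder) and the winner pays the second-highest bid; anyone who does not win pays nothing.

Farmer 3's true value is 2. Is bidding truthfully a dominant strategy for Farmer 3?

Yes

Check each profile of the others' bids and compare truth against every alternative bid.
Others bid (2, 2, 2, 4): truth gives 0, best alternative gives -2.
Others bid (2, 2, 4, 2): truth gives 0, best alternative gives -2.
Others bid (2, 2, 4, 4): truth gives 0, best alternative gives -2.
Others bid (2, 2, 2, 2): truth gives 0, best alternative gives 0.
Others bid (2, 2, 2, 8): truth gives 0, best alternative gives 0.
Others bid (2, 2, 2, 14): truth gives 0, best alternative gives 0.
(Remaining 619 profiles checked similarly; truth is weakly best in each.)
In every case the truthful bid is at least as good as any alternative, so it is a dominant strategy.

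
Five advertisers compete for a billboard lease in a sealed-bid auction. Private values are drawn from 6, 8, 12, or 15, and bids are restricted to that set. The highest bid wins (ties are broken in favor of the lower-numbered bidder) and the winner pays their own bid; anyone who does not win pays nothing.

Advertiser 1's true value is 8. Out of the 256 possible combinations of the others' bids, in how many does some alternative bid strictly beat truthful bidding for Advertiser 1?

Others bid (6, 6, 6, 6): truth gives 0; bid 6 gives 2 > 0. Violating.
Others bid (6, 6, 6, 8): truth gives 0; no alternative beats it.
Others bid (6, 6, 6, 12): truth gives 0; no alternative beats it.
(Checking all 256 profiles: 1 has a profitable deviation, 255 do not.)

1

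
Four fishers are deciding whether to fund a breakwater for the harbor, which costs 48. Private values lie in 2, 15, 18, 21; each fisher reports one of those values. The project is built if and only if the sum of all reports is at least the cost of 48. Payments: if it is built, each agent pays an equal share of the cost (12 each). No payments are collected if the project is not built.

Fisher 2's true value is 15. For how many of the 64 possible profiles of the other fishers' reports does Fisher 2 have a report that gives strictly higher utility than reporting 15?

Others report (2, 15, 15): truth gives 0; report 18 gives 3 > 0. Violating.
Others report (15, 2, 15): truth gives 0; report 18 gives 3 > 0. Violating.
Others report (15, 15, 2): truth gives 0; report 18 gives 3 > 0. Violating.
Others report (2, 2, 2): truth gives 0; no alternative beats it.
Others report (2, 2, 15): truth gives 0; no alternative beats it.
(Checking all 64 profiles: 3 have a profitable deviation, 61 do not.)

3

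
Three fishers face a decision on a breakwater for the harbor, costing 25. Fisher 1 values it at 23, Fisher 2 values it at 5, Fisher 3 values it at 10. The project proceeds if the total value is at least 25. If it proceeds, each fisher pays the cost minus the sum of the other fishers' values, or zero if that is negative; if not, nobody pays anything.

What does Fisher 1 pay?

10

Total value 38 ≥ cost 25, so the project is built.
The other fishers' values sum to 15.
Cost minus that sum is 25 - 15 = 10.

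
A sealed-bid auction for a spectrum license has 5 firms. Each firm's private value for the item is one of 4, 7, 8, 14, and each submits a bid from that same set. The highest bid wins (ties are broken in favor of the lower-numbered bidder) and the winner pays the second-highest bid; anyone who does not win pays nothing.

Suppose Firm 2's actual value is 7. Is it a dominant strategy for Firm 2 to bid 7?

Check each profile of the others' bids and compare truth against every alternative bid.
Others bid (4, 4, 4, 4): truth gives 3, best alternative gives 3.
Others bid (4, 4, 4, 7): truth gives 0, best alternative gives 0.
Others bid (4, 4, 4, 8): truth gives 0, best alternative gives 0.
Others bid (4, 4, 4, 14): truth gives 0, best alternative gives 0.
Others bid (4, 4, 7, 4): truth gives 0, best alternative gives 0.
Others bid (4, 4, 7, 7): truth gives 0, best alternative gives 0.
(Remaining 250 profiles checked similarly; truth is weakly best in each.)
In every case the truthful bid is at least as good as any alternative, so it is a dominant strategy.

Yes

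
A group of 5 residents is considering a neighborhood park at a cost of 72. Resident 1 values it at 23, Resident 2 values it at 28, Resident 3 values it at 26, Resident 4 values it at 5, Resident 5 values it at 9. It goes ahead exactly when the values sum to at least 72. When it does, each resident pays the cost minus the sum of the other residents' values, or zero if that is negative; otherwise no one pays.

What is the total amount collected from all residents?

Total value 91 ≥ cost 72, so it is built.
Resident 1: others sum to 68; max(0, 72 - 68) = 4.
Resident 2: others sum to 63; max(0, 72 - 63) = 9.
Resident 3: others sum to 65; max(0, 72 - 65) = 7.
Resident 4: others sum to 86; max(0, 72 - 86) = 0.
Resident 5: others sum to 82; max(0, 72 - 82) = 0.
Total collected = 4 + 9 + 7 + 0 + 0 = 20.

20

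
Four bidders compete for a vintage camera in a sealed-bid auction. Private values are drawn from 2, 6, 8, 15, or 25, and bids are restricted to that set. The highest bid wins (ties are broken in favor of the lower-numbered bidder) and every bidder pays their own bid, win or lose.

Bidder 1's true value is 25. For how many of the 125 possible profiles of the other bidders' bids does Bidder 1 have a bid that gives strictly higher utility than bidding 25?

Others bid (2, 2, 2): truth gives 0; bid 2 gives 23 > 0. Violating.
Others bid (2, 2, 6): truth gives 0; bid 6 gives 19 > 0. Violating.
Others bid (2, 2, 8): truth gives 0; bid 8 gives 17 > 0. Violating.
Others bid (2, 2, 15): truth gives 0; bid 15 gives 10 > 0. Violating.
Others bid (2, 2, 25): truth gives 0; no alternative beats it.
Others bid (2, 6, 25): truth gives 0; no alternative beats it.
(Checking all 125 profiles: 64 have a profitable deviation, 61 do not.)

64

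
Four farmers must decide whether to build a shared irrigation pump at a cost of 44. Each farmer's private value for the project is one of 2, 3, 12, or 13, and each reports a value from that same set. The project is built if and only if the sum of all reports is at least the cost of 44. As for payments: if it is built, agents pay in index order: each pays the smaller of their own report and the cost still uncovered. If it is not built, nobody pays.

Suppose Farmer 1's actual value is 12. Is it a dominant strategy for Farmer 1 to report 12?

Check each profile of the others' reports and compare truth against every alternative report.
Others report (2, 2, 2): truth gives 0, best alternative gives 0.
Others report (2, 2, 3): truth gives 0, best alternative gives 0.
Others report (2, 2, 12): truth gives 0, best alternative gives 0.
Others report (2, 2, 13): truth gives 0, best alternative gives 0.
Others report (2, 3, 2): truth gives 0, best alternative gives 0.
Others report (2, 3, 3): truth gives 0, best alternative gives 0.
(Remaining 58 profiles checked similarly; truth is weakly best in each.)
In every case the truthful report is at least as good as any alternative, so it is a dominant strategy.

Yes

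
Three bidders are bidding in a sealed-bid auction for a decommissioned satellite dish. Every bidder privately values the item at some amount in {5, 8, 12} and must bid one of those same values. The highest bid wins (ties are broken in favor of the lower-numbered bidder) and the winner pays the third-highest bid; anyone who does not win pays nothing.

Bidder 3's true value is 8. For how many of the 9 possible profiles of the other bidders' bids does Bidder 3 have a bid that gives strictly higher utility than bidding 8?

Others bid (5, 8): truth gives 0; bid 12 gives 3 > 0. Violating.
Others bid (8, 5): truth gives 0; bid 12 gives 3 > 0. Violating.
Others bid (5, 5): truth gives 3; no alternative beats it.
Others bid (5, 12): truth gives 0; no alternative beats it.
(Checking all 9 profiles: 2 have a profitable deviation, 7 do not.)

2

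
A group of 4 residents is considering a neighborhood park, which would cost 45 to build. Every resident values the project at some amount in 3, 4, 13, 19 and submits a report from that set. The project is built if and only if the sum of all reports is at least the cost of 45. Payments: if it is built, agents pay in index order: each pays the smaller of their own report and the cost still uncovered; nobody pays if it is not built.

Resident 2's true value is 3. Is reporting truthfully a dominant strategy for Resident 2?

Yes

Check each profile of the others' reports and compare truth against every alternative report.
Others report (3, 19, 19): truth gives 0, best alternative gives -1.
Others report (4, 19, 19): truth gives 0, best alternative gives -1.
Others report (13, 13, 19): truth gives 0, best alternative gives -1.
Others report (13, 19, 13): truth gives 0, best alternative gives -1.
Others report (13, 19, 19): truth gives 0, best alternative gives -1.
Others report (19, 3, 19): truth gives 0, best alternative gives -1.
(Remaining 58 profiles checked similarly; truth is weakly best in each.)
In every case the truthful report is at least as good as any alternative, so it is a dominant strategy.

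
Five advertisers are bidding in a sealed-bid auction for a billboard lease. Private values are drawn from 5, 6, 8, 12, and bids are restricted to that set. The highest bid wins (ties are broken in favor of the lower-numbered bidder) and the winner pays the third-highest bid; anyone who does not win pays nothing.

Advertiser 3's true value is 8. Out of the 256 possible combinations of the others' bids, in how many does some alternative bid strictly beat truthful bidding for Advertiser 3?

32

Others bid (5, 5, 5, 12): truth gives 0; bid 12 gives 3 > 0. Violating.
Others bid (5, 5, 6, 12): truth gives 0; bid 12 gives 2 > 0. Violating.
Others bid (5, 5, 12, 5): truth gives 0; bid 12 gives 3 > 0. Violating.
Others bid (5, 5, 12, 6): truth gives 0; bid 12 gives 2 > 0. Violating.
Others bid (5, 5, 5, 5): truth gives 3; no alternative beats it.
Others bid (5, 5, 5, 6): truth gives 3; no alternative beats it.
(Checking all 256 profiles: 32 have a profitable deviation, 224 do not.)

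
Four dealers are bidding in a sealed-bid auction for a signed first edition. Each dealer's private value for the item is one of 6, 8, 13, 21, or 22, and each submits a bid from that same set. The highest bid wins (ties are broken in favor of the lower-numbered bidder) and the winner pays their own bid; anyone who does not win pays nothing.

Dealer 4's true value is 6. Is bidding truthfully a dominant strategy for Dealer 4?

Check each profile of the others' bids and compare truth against every alternative bid.
Others bid (6, 6, 6): truth gives 0, best alternative gives -2.
Others bid (6, 6, 8): truth gives 0, best alternative gives 0.
Others bid (6, 6, 13): truth gives 0, best alternative gives 0.
Others bid (6, 6, 21): truth gives 0, best alternative gives 0.
Others bid (6, 6, 22): truth gives 0, best alternative gives 0.
Others bid (6, 8, 6): truth gives 0, best alternative gives 0.
(Remaining 119 profiles checked similarly; truth is weakly best in each.)
In every case the truthful bid is at least as good as any alternative, so it is a dominant strategy.

Yes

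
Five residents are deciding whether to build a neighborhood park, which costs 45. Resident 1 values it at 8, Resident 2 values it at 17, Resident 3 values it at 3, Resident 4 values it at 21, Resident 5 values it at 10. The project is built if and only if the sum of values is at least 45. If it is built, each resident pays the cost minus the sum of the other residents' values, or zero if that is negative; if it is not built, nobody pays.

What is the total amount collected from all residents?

10

Total value 59 ≥ cost 45, so it is built.
Resident 1: others sum to 51; max(0, 45 - 51) = 0.
Resident 2: others sum to 42; max(0, 45 - 42) = 3.
Resident 3: others sum to 56; max(0, 45 - 56) = 0.
Resident 4: others sum to 38; max(0, 45 - 38) = 7.
Resident 5: others sum to 49; max(0, 45 - 49) = 0.
Total collected = 0 + 3 + 0 + 7 + 0 = 10.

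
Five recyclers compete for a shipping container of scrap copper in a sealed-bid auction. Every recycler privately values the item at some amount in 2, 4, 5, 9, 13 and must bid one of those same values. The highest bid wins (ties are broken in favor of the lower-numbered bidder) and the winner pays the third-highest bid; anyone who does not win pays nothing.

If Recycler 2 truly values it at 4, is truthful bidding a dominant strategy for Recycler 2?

Consider the case where Recycler 1 bids 2, Recycler 3 bids 2, Recycler 4 bids 2 and Recycler 5 bids 5.
Truthful bid 4: loses, pays 0, utility 0.
Bid 5 instead: wins, pays 2, utility 4 - 2 = 2.
Since 2 > 0, bidding 5 is strictly better here, so truthful bidding is not dominant.

No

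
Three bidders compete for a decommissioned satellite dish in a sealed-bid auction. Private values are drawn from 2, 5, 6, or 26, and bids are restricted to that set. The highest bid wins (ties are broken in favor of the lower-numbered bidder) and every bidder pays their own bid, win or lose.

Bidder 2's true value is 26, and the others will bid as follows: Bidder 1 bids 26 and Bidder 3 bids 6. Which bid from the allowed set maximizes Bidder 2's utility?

Bid 2: loses but pays 2, utility -2.
Bid 5: loses but pays 5, utility -5.
Bid 6: loses but pays 6, utility -6.
Bid 26: loses but pays 26, utility -26.
The best choice is 2 with utility -2.

2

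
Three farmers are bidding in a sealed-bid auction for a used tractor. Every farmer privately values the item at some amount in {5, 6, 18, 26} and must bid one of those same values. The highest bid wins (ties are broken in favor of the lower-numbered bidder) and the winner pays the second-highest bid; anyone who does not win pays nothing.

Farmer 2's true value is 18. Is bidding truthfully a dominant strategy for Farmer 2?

Yes

Check each profile of the others' bids and compare truth against every alternative bid.
Others bid (5, 5): truth gives 13, best alternative gives 13.
Others bid (5, 6): truth gives 12, best alternative gives 12.
Others bid (6, 5): truth gives 12, best alternative gives 12.
Others bid (6, 6): truth gives 12, best alternative gives 12.
Others bid (5, 18): truth gives 0, best alternative gives 0.
Others bid (5, 26): truth gives 0, best alternative gives 0.
(Remaining 10 profiles checked similarly; truth is weakly best in each.)
In every case the truthful bid is at least as good as any alternative, so it is a dominant strategy.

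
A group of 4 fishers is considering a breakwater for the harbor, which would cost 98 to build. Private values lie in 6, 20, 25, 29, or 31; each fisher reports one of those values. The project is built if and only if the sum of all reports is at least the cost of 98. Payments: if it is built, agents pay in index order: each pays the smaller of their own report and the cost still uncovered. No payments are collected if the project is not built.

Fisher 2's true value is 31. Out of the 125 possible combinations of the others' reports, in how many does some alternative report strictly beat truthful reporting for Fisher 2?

60

Others report (20, 20, 29): truth gives 0; report 29 gives 2 > 0. Violating.
Others report (20, 20, 31): truth gives 0; report 29 gives 2 > 0. Violating.
Others report (20, 25, 25): truth gives 0; report 29 gives 2 > 0. Violating.
Others report (20, 25, 29): truth gives 0; report 25 gives 6 > 0. Violating.
Others report (6, 6, 6): truth gives 0; no alternative beats it.
Others report (6, 6, 20): truth gives 0; no alternative beats it.
(Checking all 125 profiles: 60 have a profitable deviation, 65 do not.)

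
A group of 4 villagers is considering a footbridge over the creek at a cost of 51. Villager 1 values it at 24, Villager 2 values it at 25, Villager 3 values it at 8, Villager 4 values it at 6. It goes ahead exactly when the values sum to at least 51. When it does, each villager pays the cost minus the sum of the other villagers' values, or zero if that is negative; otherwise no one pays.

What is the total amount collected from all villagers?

25

Total value 63 ≥ cost 51, so it is built.
Villager 1: others sum to 39; max(0, 51 - 39) = 12.
Villager 2: others sum to 38; max(0, 51 - 38) = 13.
Villager 3: others sum to 55; max(0, 51 - 55) = 0.
Villager 4: others sum to 57; max(0, 51 - 57) = 0.
Total collected = 12 + 13 + 0 + 0 = 25.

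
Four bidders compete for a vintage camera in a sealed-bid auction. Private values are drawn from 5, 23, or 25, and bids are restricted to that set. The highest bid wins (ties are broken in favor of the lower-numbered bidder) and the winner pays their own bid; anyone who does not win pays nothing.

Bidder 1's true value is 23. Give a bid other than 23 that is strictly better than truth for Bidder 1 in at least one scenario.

Suppose Bidder 2 bids 5, Bidder 3 bids 5 and Bidder 4 bids 5.
Bid 23: wins, pays 23, utility 23 - 23 = 0.
Bid 5: wins, pays 5, utility 23 - 5 = 18.
So bidding 5 beats truth here (18 > 0).

5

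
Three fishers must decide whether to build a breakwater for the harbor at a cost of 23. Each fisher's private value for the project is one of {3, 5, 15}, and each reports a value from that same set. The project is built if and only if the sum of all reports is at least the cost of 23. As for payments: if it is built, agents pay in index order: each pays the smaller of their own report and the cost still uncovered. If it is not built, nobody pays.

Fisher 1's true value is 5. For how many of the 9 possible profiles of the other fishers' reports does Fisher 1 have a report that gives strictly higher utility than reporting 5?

3

Others report (5, 15): truth gives 0; report 3 gives 2 > 0. Violating.
Others report (15, 5): truth gives 0; report 3 gives 2 > 0. Violating.
Others report (15, 15): truth gives 0; report 3 gives 2 > 0. Violating.
Others report (3, 3): truth gives 0; no alternative beats it.
Others report (3, 5): truth gives 0; no alternative beats it.
(Checking all 9 profiles: 3 have a profitable deviation, 6 do not.)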